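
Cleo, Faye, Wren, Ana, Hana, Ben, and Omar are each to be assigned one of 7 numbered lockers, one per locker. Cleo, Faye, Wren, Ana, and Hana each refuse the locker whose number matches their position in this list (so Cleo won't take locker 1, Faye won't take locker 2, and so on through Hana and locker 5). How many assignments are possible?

2428

Let Aᵢ (for 1 ≤ i ≤ 5) be the placements that put person i in their forbidden locker. Any j of these fix j positions, leaving (7−j)! ways to fill the rest, and there are C(5,j) ways to pick which j.
By inclusion–exclusion, the number of valid placements is Σ_{j=0}^{5} (−1)^j C(5,j)·(7−j)!.
Computing: 5040 − 3600 + 1200 − 240 + 30 − 2 = 2428.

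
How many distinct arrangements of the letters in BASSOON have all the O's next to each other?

360

Treat the 2 copies of O as a single block. The multiset to arrange is then {OO, A, B, N, S, S}, 6 items in all.
That gives (6)!/(2!) = 360 arrangements.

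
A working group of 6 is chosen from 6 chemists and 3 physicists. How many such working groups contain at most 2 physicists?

Split by how many physicists are chosen (0 through 2).
Sum: C(3,0)·C(6,6) + C(3,1)·C(6,5) + C(3,2)·C(6,4) = 1 + 18 + 45 = 64.

64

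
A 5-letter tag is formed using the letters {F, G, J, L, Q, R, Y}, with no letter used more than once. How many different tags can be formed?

2520

Choose and order 5 of the 7 symbols: the first letter has 7 options, the next 6, and so on down to 3.
That product is 7 × 6 × 5 × 4 × 3 = 2520.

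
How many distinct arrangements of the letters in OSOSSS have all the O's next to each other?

Treat the 2 copies of O as a single block. The multiset to arrange is then {OO, S, S, S, S}, 5 items in all.
That gives (5)!/(4!) = 5 arrangements.

5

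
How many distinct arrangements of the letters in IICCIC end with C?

Fix C in the last position and arrange the remaining 5 letters.
Those 5 letters have C appearing twice and I appearing 3 times, giving (5)!/(3!·2!) = 10.

10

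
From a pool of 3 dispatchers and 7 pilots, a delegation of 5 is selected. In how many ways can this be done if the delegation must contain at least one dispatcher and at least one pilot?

231

Unrestricted: C(10,5) = 252 ways to pick any 5 of the 10.
Selections missing a whole group: no dispatchers → C(7,5) = 21; no pilots → C(3,5) = 0.
Both groups omitted at once is impossible, so 252 − 21 = 231.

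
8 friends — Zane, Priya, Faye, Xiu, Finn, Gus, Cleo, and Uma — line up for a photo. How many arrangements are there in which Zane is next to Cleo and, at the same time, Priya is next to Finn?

Treat {Zane,Cleo} as one block (2 orders) and {Priya,Finn} as another (2 orders).
That leaves 6 units to arrange: 2 × 2 × 6! = 4 × 720 = 2880.

2880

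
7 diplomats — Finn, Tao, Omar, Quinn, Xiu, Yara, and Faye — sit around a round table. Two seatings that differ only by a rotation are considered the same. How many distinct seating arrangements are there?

720

Fix one person's seat to break rotational symmetry; the remaining 6 people can be arranged in (6)! = 720 ways.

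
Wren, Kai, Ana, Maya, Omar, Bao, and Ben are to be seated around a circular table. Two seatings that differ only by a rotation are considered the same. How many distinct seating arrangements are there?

Seat Wren anywhere (absorbing the rotational symmetry), then permute the other 6: (6)! = 720.

720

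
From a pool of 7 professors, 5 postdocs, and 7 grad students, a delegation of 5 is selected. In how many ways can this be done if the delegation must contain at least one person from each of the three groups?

8085

Unrestricted: C(19,5) = 11628 ways to pick any 5 of the 19.
Selections missing a whole group: no professors → C(12,5) = 792; no postdocs → C(14,5) = 2002; no grad students → C(12,5) = 792.
Add back selections omitting two groups (i.e. drawn from a single group): C(7,5) + C(5,5) + C(7,5) = 43.
By inclusion–exclusion: 11628 − 3586 + 43 = 8085.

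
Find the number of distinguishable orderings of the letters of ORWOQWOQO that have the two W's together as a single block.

Treat the 2 copies of W as a single block. The multiset to arrange is then {WW, O, O, O, O, Q, Q, R}, 8 items in all.
That gives (8)!/(4!·2!) = 840 arrangements.

840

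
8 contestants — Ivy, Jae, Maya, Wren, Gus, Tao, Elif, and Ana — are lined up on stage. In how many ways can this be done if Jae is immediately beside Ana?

Place the 6 others and the Jae-Ana pair as 7 objects in a line; the pair has 2 internal arrangements.
That gives 2 × 7! = 2 × 5040 = 10080.

10080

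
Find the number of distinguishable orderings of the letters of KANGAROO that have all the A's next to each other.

Treat the 2 copies of A as a single block. The multiset to arrange is then {AA, G, K, N, O, O, R}, 7 items in all.
That gives (7)!/(2!) = 2520 arrangements.

2520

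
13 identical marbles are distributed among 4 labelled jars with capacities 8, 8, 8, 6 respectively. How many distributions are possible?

371

Without the upper bounds there are C(16,3) = 560 ways to split 13 among 4 jars.
Subtract solutions that violate a single cap (substitute x_i' = x_i − (cap_i+1)): x_1 ≥ 9 gives C(7,3) = 35; x_2 ≥ 9 gives C(7,3) = 35; x_3 ≥ 9 gives C(7,3) = 35; x_4 ≥ 7 gives C(9,3) = 84. Together 189.
No two caps can be exceeded simultaneously, so the pair terms are all 0.
By inclusion–exclusion the count is 560 − 189 + 0 = 371.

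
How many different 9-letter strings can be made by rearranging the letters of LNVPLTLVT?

LNVPLTLVT has 9 letters with L appearing 3 times, T appearing twice, and V appearing twice.
So there are 9! / (3!·2!·2!) = 15120 distinguishable arrangements.

15120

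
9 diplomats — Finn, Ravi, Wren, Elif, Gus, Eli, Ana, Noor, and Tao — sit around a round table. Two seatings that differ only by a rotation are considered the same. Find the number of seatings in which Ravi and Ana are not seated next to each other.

30240

Without the restriction there are (8)! = 40320 seatings.
Those with Ravi next to Ana: fuse the pair into one unit and seat 8 units around a circle — 2·(7)! = 10080.
Subtracting, 40320 − 10080 = 30240.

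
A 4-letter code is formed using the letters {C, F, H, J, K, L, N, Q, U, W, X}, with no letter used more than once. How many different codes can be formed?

With no repetition, fill the 4 letters in order: 11 choices, then 10, down to 8.
That product is 11 × 10 × 9 × 8 = 7920.

7920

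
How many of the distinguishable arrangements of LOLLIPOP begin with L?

Fix L in the first position and arrange the remaining 7 letters.
Those 7 letters have L appearing twice, O appearing twice, and P appearing twice, giving (7)!/(2!·2!·2!) = 630.

630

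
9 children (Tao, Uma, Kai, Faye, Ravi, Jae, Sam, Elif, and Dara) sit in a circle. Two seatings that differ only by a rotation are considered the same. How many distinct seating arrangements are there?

Around a circle, 9 distinct people have 9!/9 = (8)! = 40320 rotationally distinct seatings.

40320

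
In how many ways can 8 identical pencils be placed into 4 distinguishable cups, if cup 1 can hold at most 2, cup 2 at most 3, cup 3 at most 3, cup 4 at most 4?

29

Without the upper bounds there are C(11,3) = 165 ways to split 8 among 4 cups.
Subtract solutions that violate a single cap (substitute x_i' = x_i − (cap_i+1)): x_1 ≥ 3 gives C(8,3) = 56; x_2 ≥ 4 gives C(7,3) = 35; x_3 ≥ 4 gives C(7,3) = 35; x_4 ≥ 5 gives C(6,3) = 20. Together 146.
Add back pairs where two caps are both exceeded: 4 + 4 + 1 + 1 + 0 + 0 = 10.
By inclusion–exclusion the count is 165 − 146 + 10 = 29.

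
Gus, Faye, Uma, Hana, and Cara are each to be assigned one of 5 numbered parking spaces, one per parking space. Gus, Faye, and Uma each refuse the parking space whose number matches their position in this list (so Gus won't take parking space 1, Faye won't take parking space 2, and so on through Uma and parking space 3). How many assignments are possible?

Let Aᵢ (for i ∈ {1, 2, 3}) be the placements that put person i in their forbidden parking space. Any j of these fix j positions, leaving (5−j)! ways to fill the rest, and there are C(3,j) ways to pick which j.
By inclusion–exclusion, the number of valid placements is Σ_{j=0}^{3} (−1)^j C(3,j)·(5−j)!.
Computing: 120 − 72 + 18 − 2 = 64.

64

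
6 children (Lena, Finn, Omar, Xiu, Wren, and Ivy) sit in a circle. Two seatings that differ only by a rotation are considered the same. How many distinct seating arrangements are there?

120

Around a circle, 6 distinct people have 6!/6 = (5)! = 120 rotationally distinct seatings.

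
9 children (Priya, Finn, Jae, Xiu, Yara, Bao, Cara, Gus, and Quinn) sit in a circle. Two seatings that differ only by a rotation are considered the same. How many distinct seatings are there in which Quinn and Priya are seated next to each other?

Glue Quinn and Priya into a block (2 internal orders). Seating 8 units around a circle gives (7)! arrangements.
So 2 × (7)! = 2 × 5040 = 10080.

10080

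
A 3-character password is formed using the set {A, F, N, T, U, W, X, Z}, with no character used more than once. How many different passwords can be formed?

336

With no repetition, fill the 3 characters in order: 8 choices, then 7, down to 6.
8 × 7 × 6 = 336.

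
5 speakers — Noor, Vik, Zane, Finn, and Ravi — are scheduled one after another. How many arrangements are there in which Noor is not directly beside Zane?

72

There are 5! = 120 arrangements in all. If Noor and Zane are adjacent, merging them into one block gives 2·(4)! = 48 arrangements.
So 120 − 48 = 72 arrangements keep them apart.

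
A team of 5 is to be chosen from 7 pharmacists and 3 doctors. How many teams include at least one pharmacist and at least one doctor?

231

Unrestricted: C(10,5) = 252 ways to pick any 5 of the 10.
Subtract selections that omit an entire group: no pharmacists → C(3,5) = 0; no doctors → C(7,5) = 21.
Both groups omitted at once is impossible, so 252 − 21 = 231.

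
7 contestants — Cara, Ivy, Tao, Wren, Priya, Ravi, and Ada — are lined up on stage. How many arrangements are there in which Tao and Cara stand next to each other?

Treat {Tao, Cara} as a single unit. There are 6 units to order, and the pair itself can be ordered 2 ways.
So the count is 2·(6)! = 1440.

1440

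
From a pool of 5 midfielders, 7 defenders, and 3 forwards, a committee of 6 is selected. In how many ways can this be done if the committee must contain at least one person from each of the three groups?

3850

With no constraint there are C(15,6) = 5005 possible selections.
Selections missing a whole group: no midfielders → C(10,6) = 210; no defenders → C(8,6) = 28; no forwards → C(12,6) = 924.
Add back selections omitting two groups (i.e. drawn from a single group): C(5,6) + C(7,6) + C(3,6) = 7.
By inclusion–exclusion: 5005 − 1162 + 7 = 3850.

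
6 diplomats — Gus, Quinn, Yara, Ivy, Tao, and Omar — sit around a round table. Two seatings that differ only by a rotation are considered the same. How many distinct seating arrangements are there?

Seat Gus anywhere (absorbing the rotational symmetry), then permute the other 5: (5)! = 120.

120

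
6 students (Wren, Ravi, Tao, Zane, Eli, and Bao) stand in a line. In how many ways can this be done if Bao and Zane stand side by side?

240

Place the 4 others and the Bao-Zane pair as 5 objects in a line; the pair has 2 internal arrangements.
So the count is 2·(5)! = 240.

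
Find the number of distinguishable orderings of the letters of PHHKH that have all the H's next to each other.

Treat the 3 copies of H as a single block. The multiset to arrange is then {HHH, K, P}, 3 items in all.
All 3 items are distinct, so there are (3)! = 6 arrangements.

6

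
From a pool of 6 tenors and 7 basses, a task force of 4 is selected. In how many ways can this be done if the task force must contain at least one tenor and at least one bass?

665

With no constraint there are C(13,4) = 715 possible selections.
Selections missing a whole group: no tenors → C(7,4) = 35; no basses → C(6,4) = 15.
Both groups omitted at once is impossible, so 715 − 50 = 665.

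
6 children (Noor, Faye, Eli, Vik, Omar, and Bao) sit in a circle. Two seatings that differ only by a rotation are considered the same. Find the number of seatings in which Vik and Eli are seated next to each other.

Glue Vik and Eli into a block (2 internal orders). Seating 5 units around a circle gives (4)! arrangements.
So 2 × (4)! = 2 × 24 = 48.

48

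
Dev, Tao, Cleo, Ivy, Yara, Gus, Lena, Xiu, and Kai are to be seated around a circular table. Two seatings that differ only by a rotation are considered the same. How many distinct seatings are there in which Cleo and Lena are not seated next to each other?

Without the restriction there are (8)! = 40320 seatings.
Those with Cleo next to Lena: fuse the pair into one unit and seat 8 units around a circle — 2·(7)! = 10080.
Subtracting, 40320 − 10080 = 30240.

30240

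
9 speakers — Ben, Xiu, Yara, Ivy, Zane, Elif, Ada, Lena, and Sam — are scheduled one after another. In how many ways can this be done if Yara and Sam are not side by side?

There are 9! = 362880 arrangements in all. If Yara and Sam are adjacent, merging them into one block gives 2·(8)! = 80640 arrangements.
Complementary counting: 362880 − 80640 = 282240.

282240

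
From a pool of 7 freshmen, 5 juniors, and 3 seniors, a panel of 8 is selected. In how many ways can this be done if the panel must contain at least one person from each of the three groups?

5894

Unrestricted: C(15,8) = 6435 ways to pick any 8 of the 15.
Selections missing a whole group: no freshmen → C(8,8) = 1; no juniors → C(10,8) = 45; no seniors → C(12,8) = 495.
Add back selections omitting two groups (i.e. drawn from a single group): C(7,8) + C(5,8) + C(3,8) = 0.
By inclusion–exclusion: 6435 − 541 + 0 = 5894.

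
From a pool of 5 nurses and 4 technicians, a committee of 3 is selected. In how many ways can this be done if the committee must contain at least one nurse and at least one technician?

70

Total 3-person selections from all 9: C(9,3) = 84.
Subtract selections that omit an entire group: no nurses → C(4,3) = 4; no technicians → C(5,3) = 10.
Both groups omitted at once is impossible, so 84 − 14 = 70.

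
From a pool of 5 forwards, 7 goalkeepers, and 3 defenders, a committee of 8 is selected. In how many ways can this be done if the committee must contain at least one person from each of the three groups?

With no constraint there are C(15,8) = 6435 possible selections.
Subtract selections that omit an entire group: no forwards → C(10,8) = 45; no goalkeepers → C(8,8) = 1; no defenders → C(12,8) = 495.
Add back selections omitting two groups (i.e. drawn from a single group): C(5,8) + C(7,8) + C(3,8) = 0.
By inclusion–exclusion: 6435 − 541 + 0 = 5894.

5894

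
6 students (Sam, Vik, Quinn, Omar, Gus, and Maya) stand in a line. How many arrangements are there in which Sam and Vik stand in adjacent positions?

Glue Sam and Vik into one block (2 internal orders), leaving 5 units to arrange in a row.
That gives 2 × 5! = 2 × 120 = 240.

240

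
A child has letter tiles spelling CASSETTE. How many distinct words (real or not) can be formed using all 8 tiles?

5040

The 8 letters of CASSETTE have repeats: E appearing twice, S appearing twice, and T appearing twice.
Dividing 8! = 40320 by 2!·2!·2! = 8 for the repeated letters gives 5040.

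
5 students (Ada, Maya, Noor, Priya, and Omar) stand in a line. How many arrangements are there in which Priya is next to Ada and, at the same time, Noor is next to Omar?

Treat {Priya,Ada} as one block (2 orders) and {Noor,Omar} as another (2 orders).
That leaves 3 units to arrange: 2 × 2 × 3! = 4 × 6 = 24.

24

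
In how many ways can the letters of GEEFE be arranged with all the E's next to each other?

Treat the 3 copies of E as a single block. The multiset to arrange is then {EEE, F, G}, 3 items in all.
All 3 items are distinct, so there are (3)! = 6 arrangements.

6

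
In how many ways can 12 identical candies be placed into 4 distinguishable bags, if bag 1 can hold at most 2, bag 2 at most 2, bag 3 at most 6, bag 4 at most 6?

27

Without the upper bounds there are C(15,3) = 455 ways to split 12 among 4 bags.
Subtract solutions that violate a single cap (substitute x_i' = x_i − (cap_i+1)): x_1 ≥ 3 gives C(12,3) = 220; x_2 ≥ 3 gives C(12,3) = 220; x_3 ≥ 7 gives C(8,3) = 56; x_4 ≥ 7 gives C(8,3) = 56. Together 552.
Add back pairs where two caps are both exceeded: 84 + 10 + 10 + 10 + 10 + 0 = 124.
By inclusion–exclusion the count is 455 − 552 + 124 = 27.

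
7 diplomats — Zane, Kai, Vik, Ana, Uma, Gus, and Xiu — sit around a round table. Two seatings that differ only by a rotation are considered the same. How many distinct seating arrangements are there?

720

Fix one person's seat to break rotational symmetry; the remaining 6 people can be arranged in (6)! = 720 ways.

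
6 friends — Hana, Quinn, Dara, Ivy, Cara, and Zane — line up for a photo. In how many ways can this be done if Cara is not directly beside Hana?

480

Of the 6! = 720 arrangements, those with Cara and Hana adjacent number 2 × 5! = 240 (treat the pair as a block with 2 internal orders).
Complementary counting: 720 − 240 = 480.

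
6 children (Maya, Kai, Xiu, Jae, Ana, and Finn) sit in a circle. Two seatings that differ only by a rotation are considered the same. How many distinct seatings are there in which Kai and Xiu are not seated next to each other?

All circular seatings of 6 people number (5)! = 120.
Seatings with Kai beside Xiu: treat them as a block with 2 internal orders, giving 2 × (4)! = 48.
Subtracting, 120 − 48 = 72.

72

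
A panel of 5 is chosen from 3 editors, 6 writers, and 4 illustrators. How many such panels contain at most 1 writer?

Split by how many writers are chosen (0 through 1).
Sum: C(6,0)·C(7,5) + C(6,1)·C(7,4) = 21 + 210 = 231.

231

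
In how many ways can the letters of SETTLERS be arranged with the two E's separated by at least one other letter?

There are 8!/(2!·2!·2!) = 5040 arrangements of SETTLERS in total.
If the two E's are adjacent, glue them into one block, leaving 7 items to arrange: (7)!/(2!·2!) = 1260 ways.
Hence 5040 − 1260 = 3780.

3780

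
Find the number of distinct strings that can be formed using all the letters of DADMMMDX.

1120

Letter multiplicities in DADMMMDX: A×1, D×3, M×3, X×1.
Dividing 8! = 40320 by 3!·3! = 36 for the repeated letters gives 1120.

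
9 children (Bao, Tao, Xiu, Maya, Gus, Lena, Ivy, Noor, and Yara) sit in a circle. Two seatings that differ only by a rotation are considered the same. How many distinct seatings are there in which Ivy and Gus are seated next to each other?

10080

Glue Ivy and Gus into a block (2 internal orders). Seating 8 units around a circle gives (7)! arrangements.
So 2 × (7)! = 2 × 5040 = 10080.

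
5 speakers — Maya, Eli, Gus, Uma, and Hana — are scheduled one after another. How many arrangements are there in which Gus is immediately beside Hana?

48

Place the 3 others and the Gus-Hana pair as 4 objects in a line; the pair has 2 internal arrangements.
That gives 2 × 4! = 2 × 24 = 48.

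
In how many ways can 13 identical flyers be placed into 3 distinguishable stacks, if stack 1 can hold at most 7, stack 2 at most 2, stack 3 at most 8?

12

Ignoring the caps, the number of non-negative solutions to x_1+…+x_3 = 13 is C(15,2) = 105.
Subtract solutions that violate a single cap (substitute x_i' = x_i − (cap_i+1)): x_1 ≥ 8 gives C(7,2) = 21; x_2 ≥ 3 gives C(12,2) = 66; x_3 ≥ 9 gives C(6,2) = 15. Together 102.
Add back pairs where two caps are both exceeded: 6 + 0 + 3 = 9.
By inclusion–exclusion the count is 105 − 102 + 9 = 12.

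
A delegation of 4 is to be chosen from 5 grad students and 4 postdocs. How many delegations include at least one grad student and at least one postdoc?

120

Total 4-person selections from all 9: C(9,4) = 126.
Selections missing a whole group: no grad students → C(4,4) = 1; no postdocs → C(5,4) = 5.
Both groups omitted at once is impossible, so 126 − 6 = 120.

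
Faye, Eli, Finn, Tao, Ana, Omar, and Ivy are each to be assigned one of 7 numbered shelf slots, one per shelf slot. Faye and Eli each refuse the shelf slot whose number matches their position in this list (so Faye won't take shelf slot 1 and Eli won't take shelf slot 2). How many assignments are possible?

Let Aᵢ (for i ∈ {1, 2}) be the placements that put person i in their forbidden shelf slot. Any j of these fix j positions, leaving (7−j)! ways to fill the rest, and there are C(2,j) ways to pick which j.
By inclusion–exclusion, the number of valid placements is Σ_{j=0}^{2} (−1)^j C(2,j)·(7−j)!.
Computing: 5040 − 1440 + 120 = 3720.

3720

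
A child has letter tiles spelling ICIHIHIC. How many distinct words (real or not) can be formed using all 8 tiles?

Letter multiplicities in ICIHIHIC: C×2, H×2, I×4.
Dividing 8! = 40320 by 4!·2!·2! = 96 for the repeated letters gives 420.

420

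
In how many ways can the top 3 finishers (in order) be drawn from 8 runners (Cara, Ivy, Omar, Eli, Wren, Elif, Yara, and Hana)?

336

This is an ordered selection of 3 from 8: P(8,3).
That gives 8 × 7 × 6 = 336.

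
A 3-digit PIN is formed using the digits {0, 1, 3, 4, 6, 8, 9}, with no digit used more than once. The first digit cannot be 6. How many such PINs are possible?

The first digit has 7−1 = 6 choices (anything except 6).
The remaining 2 digits are filled from the other 6 symbols without repetition: 6 × 5 = 30.
Total: 6 × 30 = 180.

180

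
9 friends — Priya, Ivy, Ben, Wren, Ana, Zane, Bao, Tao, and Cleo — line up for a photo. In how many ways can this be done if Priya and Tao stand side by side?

80640

Treat {Priya, Tao} as a single unit. There are 8 units to order, and the pair itself can be ordered 2 ways.
So the count is 2·(8)! = 80640.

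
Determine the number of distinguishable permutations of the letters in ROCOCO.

The 6 letters of ROCOCO have repeats: C appearing twice and O appearing 3 times.
Dividing 6! = 720 by 3!·2! = 12 for the repeated letters gives 60.

60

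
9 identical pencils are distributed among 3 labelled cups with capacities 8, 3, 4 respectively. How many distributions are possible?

Without the upper bounds there are C(11,2) = 55 ways to split 9 among 3 cups.
Subtract solutions that violate a single cap (substitute x_i' = x_i − (cap_i+1)): x_1 ≥ 9 gives C(2,2) = 1; x_2 ≥ 4 gives C(7,2) = 21; x_3 ≥ 5 gives C(6,2) = 15. Together 37.
Add back pairs where two caps are both exceeded: 0 + 0 + 1 = 1.
By inclusion–exclusion the count is 55 − 37 + 1 = 19.

19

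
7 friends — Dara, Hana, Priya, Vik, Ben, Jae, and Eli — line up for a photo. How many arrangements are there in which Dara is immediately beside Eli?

Glue Dara and Eli into one block (2 internal orders), leaving 6 units to arrange in a row.
That gives 2 × 6! = 2 × 720 = 1440.

1440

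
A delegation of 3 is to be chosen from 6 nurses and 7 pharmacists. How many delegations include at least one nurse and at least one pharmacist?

Total 3-person selections from all 13: C(13,3) = 286.
Selections missing a whole group: no nurses → C(7,3) = 35; no pharmacists → C(6,3) = 20.
Both groups omitted at once is impossible, so 286 − 55 = 231.

231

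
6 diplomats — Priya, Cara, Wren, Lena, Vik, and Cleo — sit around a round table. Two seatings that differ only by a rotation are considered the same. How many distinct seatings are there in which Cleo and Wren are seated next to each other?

Treat {Cleo, Wren} as one unit (2 internal orders) and seat the resulting 5 units around the table: (4)! circular arrangements.
So 2 × (4)! = 2 × 24 = 48.

48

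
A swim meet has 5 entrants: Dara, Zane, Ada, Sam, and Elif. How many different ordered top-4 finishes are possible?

This is an ordered selection of 4 from 5: P(5,4).
That gives 5 × 4 × 3 × 2 = 120.

120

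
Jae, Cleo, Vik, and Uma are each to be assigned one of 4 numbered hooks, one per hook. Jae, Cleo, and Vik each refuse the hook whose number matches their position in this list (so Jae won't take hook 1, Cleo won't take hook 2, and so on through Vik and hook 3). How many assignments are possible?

Let Aᵢ (for i ∈ {1, 2, 3}) be the placements that put person i in their forbidden hook. Any j of these fix j positions, leaving (4−j)! ways to fill the rest, and there are C(3,j) ways to pick which j.
By inclusion–exclusion, the number of valid placements is Σ_{j=0}^{3} (−1)^j C(3,j)·(4−j)!.
Computing: 24 − 18 + 6 − 1 = 11.

11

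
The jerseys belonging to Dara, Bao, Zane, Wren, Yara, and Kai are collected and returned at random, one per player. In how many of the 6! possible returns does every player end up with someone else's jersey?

265

Count assignments avoiding every fixed point. For any j of the 6 players fixed to their old jersey, the other 6−j can be arranged in (6−j)! ways.
By inclusion–exclusion this is Σ_{j=0}^{6} (−1)^j C(6,j)·(6−j)!.
Computing: 720 − 720 + 360 − 120 + 30 − 6 + 1 = 265.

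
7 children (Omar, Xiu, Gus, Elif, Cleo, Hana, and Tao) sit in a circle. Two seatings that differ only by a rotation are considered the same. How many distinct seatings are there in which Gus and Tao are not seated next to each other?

Without the restriction there are (6)! = 720 seatings.
Those with Gus next to Tao: fuse the pair into one unit and seat 6 units around a circle — 2·(5)! = 240.
Subtracting, 720 − 240 = 480.

480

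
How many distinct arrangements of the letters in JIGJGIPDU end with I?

10080

Fix I in the last position and arrange the remaining 8 letters.
Those 8 letters have G appearing twice and J appearing twice, giving (8)!/(2!·2!) = 10080.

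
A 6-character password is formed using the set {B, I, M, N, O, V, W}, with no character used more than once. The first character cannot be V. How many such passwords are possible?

4320

The first character has 7−1 = 6 choices (anything except V).
The remaining 5 characters are filled from the other 6 symbols without repetition: 6 × 5 × 4 × 3 × 2 = 720.
Total: 6 × 720 = 4320.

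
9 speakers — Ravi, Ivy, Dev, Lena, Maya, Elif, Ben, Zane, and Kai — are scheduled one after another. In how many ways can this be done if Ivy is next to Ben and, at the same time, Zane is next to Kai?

20160

Treat {Ivy,Ben} as one block (2 orders) and {Zane,Kai} as another (2 orders).
That leaves 7 units to arrange: 2 × 2 × 7! = 4 × 5040 = 20160.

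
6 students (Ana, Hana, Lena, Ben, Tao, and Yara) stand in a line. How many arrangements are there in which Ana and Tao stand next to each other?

240

Glue Ana and Tao into one block (2 internal orders), leaving 5 units to arrange in a row.
So the count is 2·(5)! = 240.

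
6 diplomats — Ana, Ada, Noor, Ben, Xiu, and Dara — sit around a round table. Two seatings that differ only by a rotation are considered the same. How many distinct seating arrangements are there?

120

Seat Ana anywhere (absorbing the rotational symmetry), then permute the other 5: (5)! = 120.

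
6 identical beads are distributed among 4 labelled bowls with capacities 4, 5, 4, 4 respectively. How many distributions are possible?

71

Without the upper bounds there are C(9,3) = 84 ways to split 6 among 4 bowls.
Subtract solutions that violate a single cap (substitute x_i' = x_i − (cap_i+1)): x_1 ≥ 5 gives C(4,3) = 4; x_2 ≥ 6 gives C(3,3) = 1; x_3 ≥ 5 gives C(4,3) = 4; x_4 ≥ 5 gives C(4,3) = 4. Together 13.
No two caps can be exceeded simultaneously, so the pair terms are all 0.
By inclusion–exclusion the count is 84 − 13 + 0 = 71.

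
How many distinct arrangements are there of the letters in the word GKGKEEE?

GKGKEEE has 7 letters with E appearing 3 times, G appearing twice, and K appearing twice.
So there are 7! / (3!·2!·2!) = 210 distinguishable arrangements.

210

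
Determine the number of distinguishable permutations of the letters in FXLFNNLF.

Letter multiplicities in FXLFNNLF: F×3, L×2, N×2, X×1.
Dividing 8! = 40320 by 3!·2!·2! = 24 for the repeated letters gives 1680.

1680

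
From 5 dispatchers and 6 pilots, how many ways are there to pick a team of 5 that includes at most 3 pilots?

Split by how many pilots are chosen (0 through 3).
Sum: C(6,0)·C(5,5) + C(6,1)·C(5,4) + C(6,2)·C(5,3) + C(6,3)·C(5,2) = 1 + 30 + 150 + 200 = 381.

381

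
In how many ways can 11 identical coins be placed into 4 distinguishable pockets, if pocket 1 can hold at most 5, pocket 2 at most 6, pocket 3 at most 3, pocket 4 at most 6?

124

Ignoring the caps, the number of non-negative solutions to x_1+…+x_4 = 11 is C(14,3) = 364.
Subtract solutions that violate a single cap (substitute x_i' = x_i − (cap_i+1)): x_1 ≥ 6 gives C(8,3) = 56; x_2 ≥ 7 gives C(7,3) = 35; x_3 ≥ 4 gives C(10,3) = 120; x_4 ≥ 7 gives C(7,3) = 35. Together 246.
Add back pairs where two caps are both exceeded: 0 + 4 + 0 + 1 + 0 + 1 = 6.
By inclusion–exclusion the count is 364 − 246 + 6 = 124.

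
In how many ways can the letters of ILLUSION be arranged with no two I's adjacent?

Total arrangements of ILLUSION: 8!/(2!·2!) = 10080.
Arrangements with the I's together: treat II as one letter, giving (7)!/(2!) = 2520.
Subtracting, 10080 − 2520 = 7560 arrangements keep the I's apart.

7560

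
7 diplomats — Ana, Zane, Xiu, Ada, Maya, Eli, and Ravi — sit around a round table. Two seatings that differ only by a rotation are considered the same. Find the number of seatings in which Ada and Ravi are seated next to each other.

240

Treat {Ada, Ravi} as one unit (2 internal orders) and seat the resulting 6 units around the table: (5)! circular arrangements.
So 2 × (5)! = 2 × 120 = 240.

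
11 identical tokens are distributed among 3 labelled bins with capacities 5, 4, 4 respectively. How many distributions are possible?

By stars and bars, unrestricted non-negative solutions to x_1+…+x_3 = 11 number C(11+2,2) = 78.
Subtract solutions that violate a single cap (substitute x_i' = x_i − (cap_i+1)): x_1 ≥ 6 gives C(7,2) = 21; x_2 ≥ 5 gives C(8,2) = 28; x_3 ≥ 5 gives C(8,2) = 28. Together 77.
Add back pairs where two caps are both exceeded: 1 + 1 + 3 = 5.
By inclusion–exclusion the count is 78 − 77 + 5 = 6.

6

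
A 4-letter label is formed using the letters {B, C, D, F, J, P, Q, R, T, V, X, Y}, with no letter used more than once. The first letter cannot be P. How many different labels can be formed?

The first letter has 12−1 = 11 choices (anything except P).
The remaining 3 letters are filled from the other 11 symbols without repetition: 11 × 10 × 9 = 990.
Total: 11 × 990 = 10890.

10890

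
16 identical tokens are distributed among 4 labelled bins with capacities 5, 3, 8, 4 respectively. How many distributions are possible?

By stars and bars, unrestricted non-negative solutions to x_1+…+x_4 = 16 number C(16+3,3) = 969.
Subtract solutions that violate a single cap (substitute x_i' = x_i − (cap_i+1)): x_1 ≥ 6 gives C(13,3) = 286; x_2 ≥ 4 gives C(15,3) = 455; x_3 ≥ 9 gives C(10,3) = 120; x_4 ≥ 5 gives C(14,3) = 364. Together 1225.
Add back pairs where two caps are both exceeded: 84 + 4 + 56 + 20 + 120 + 10 = 294.
Subtract triples: 0 + 4 + 0 + 0 = 4.
By inclusion–exclusion the count is 969 − 1225 + 294 − 4 = 34.

34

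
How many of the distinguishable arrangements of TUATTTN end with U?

30

With the last slot taken by U, it remains to arrange the other 6 letters (TATTTN).
Those 6 letters have T appearing 4 times, giving (6)!/(4!) = 30.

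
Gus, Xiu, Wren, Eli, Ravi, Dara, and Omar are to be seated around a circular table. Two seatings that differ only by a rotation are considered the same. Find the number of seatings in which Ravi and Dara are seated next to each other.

240

Treat {Ravi, Dara} as one unit (2 internal orders) and seat the resulting 6 units around the table: (5)! circular arrangements.
So 2 × (5)! = 2 × 120 = 240.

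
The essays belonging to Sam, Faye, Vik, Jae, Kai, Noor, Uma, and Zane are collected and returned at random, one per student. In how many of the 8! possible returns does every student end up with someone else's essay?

This is the derangement count D_8: permutations of 8 items with no fixed point.
By inclusion–exclusion this is Σ_{j=0}^{8} (−1)^j C(8,j)·(8−j)!.
Computing: 40320 − 40320 + 20160 − 6720 + 1680 − 336 + 56 − 8 + 1 = 14833.

14833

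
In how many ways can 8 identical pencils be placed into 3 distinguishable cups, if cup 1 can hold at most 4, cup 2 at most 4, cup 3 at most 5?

19

Without the upper bounds there are C(10,2) = 45 ways to split 8 among 3 cups.
Subtract solutions that violate a single cap (substitute x_i' = x_i − (cap_i+1)): x_1 ≥ 5 gives C(5,2) = 10; x_2 ≥ 5 gives C(5,2) = 10; x_3 ≥ 6 gives C(4,2) = 6. Together 26.
No two caps can be exceeded simultaneously, so the pair terms are all 0.
By inclusion–exclusion the count is 45 − 26 + 0 = 19.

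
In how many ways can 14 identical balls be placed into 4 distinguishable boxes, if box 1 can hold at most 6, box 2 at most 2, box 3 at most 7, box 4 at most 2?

18

Without the upper bounds there are C(17,3) = 680 ways to split 14 among 4 boxes.
Subtract solutions that violate a single cap (substitute x_i' = x_i − (cap_i+1)): x_1 ≥ 7 gives C(10,3) = 120; x_2 ≥ 3 gives C(14,3) = 364; x_3 ≥ 8 gives C(9,3) = 84; x_4 ≥ 3 gives C(14,3) = 364. Together 932.
Add back pairs where two caps are both exceeded: 35 + 0 + 35 + 20 + 165 + 20 = 275.
Subtract triples: 0 + 4 + 0 + 1 = 5.
By inclusion–exclusion the count is 680 − 932 + 275 − 5 = 18.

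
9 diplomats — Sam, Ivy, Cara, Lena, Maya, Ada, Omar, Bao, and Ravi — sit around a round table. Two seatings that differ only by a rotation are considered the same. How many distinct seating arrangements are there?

Around a circle, 9 distinct people have 9!/9 = (8)! = 40320 rotationally distinct seatings.

40320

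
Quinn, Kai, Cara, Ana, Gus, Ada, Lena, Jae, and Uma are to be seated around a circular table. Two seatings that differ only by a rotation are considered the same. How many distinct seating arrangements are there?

Fix one person's seat to break rotational symmetry; the remaining 8 people can be arranged in (8)! = 40320 ways.

40320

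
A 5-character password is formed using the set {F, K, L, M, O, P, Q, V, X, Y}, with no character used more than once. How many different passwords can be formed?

30240

Choose and order 5 of the 10 symbols: the first character has 10 options, the next 9, and so on down to 6.
That product is 10 × 9 × 8 × 7 × 6 = 30240.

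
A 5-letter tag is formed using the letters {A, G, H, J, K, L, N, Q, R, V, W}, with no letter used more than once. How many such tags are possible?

With no repetition, fill the 5 letters in order: 11 choices, then 10, down to 7.
11 × 10 × 9 × 8 × 7 = 55440.

55440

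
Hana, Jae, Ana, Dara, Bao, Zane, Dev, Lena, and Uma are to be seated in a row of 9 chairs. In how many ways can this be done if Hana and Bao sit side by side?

Place the 7 others and the Hana-Bao pair as 8 objects in a line; the pair has 2 internal arrangements.
So the count is 2·(8)! = 80640.

80640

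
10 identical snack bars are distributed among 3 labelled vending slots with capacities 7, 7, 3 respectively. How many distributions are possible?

Ignoring the caps, the number of non-negative solutions to x_1+…+x_3 = 10 is C(12,2) = 66.
Subtract solutions that violate a single cap (substitute x_i' = x_i − (cap_i+1)): x_1 ≥ 8 gives C(4,2) = 6; x_2 ≥ 8 gives C(4,2) = 6; x_3 ≥ 4 gives C(8,2) = 28. Together 40.
No two caps can be exceeded simultaneously, so the pair terms are all 0.
By inclusion–exclusion the count is 66 − 40 + 0 = 26.

26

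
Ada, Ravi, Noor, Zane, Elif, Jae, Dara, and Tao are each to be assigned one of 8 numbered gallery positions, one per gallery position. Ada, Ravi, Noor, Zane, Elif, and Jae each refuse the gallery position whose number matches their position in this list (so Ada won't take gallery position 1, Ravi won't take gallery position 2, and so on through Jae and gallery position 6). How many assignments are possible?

Let Aᵢ (for 1 ≤ i ≤ 6) be the placements that put person i in their forbidden gallery position. Any j of these fix j positions, leaving (8−j)! ways to fill the rest, and there are C(6,j) ways to pick which j.
By inclusion–exclusion, the number of valid placements is Σ_{j=0}^{6} (−1)^j C(6,j)·(8−j)!.
Computing: 40320 − 30240 + 10800 − 2400 + 360 − 36 + 2 = 18806.

18806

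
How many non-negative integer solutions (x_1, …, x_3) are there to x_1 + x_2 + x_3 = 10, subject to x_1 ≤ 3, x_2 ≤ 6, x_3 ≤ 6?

18

Ignoring the caps, the number of non-negative solutions to x_1+…+x_3 = 10 is C(12,2) = 66.
Subtract solutions that violate a single cap (substitute x_i' = x_i − (cap_i+1)): x_1 ≥ 4 gives C(8,2) = 28; x_2 ≥ 7 gives C(5,2) = 10; x_3 ≥ 7 gives C(5,2) = 10. Together 48.
No two caps can be exceeded simultaneously, so the pair terms are all 0.
By inclusion–exclusion the count is 66 − 48 + 0 = 18.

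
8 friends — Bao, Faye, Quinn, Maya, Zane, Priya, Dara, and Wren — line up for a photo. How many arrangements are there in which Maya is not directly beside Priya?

There are 8! = 40320 arrangements in all. If Maya and Priya are adjacent, merging them into one block gives 2·(7)! = 10080 arrangements.
So 40320 − 10080 = 30240 arrangements keep them apart.

30240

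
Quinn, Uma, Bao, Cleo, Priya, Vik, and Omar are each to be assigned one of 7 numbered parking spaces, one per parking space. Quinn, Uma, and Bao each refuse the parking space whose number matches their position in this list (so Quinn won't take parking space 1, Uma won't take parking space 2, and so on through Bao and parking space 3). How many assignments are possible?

Let Aᵢ (for i ∈ {1, 2, 3}) be the placements that put person i in their forbidden parking space. Any j of these fix j positions, leaving (7−j)! ways to fill the rest, and there are C(3,j) ways to pick which j.
By inclusion–exclusion, the number of valid placements is Σ_{j=0}^{3} (−1)^j C(3,j)·(7−j)!.
Computing: 5040 − 2160 + 360 − 24 = 3216.

3216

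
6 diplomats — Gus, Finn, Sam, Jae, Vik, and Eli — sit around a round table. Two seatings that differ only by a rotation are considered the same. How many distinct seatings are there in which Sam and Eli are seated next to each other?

Treat {Sam, Eli} as one unit (2 internal orders) and seat the resulting 5 units around the table: (4)! circular arrangements.
So 2 × (4)! = 2 × 24 = 48.

48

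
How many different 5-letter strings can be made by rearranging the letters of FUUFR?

30

The 5 letters of FUUFR have repeats: F appearing twice and U appearing twice.
So there are 5! / (2!·2!) = 30 distinguishable arrangements.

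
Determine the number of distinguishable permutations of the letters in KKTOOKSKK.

1512

KKTOOKSKK has 9 letters with K appearing 5 times and O appearing twice.
The number of distinct arrangements is 9!/(5!·2!) = 362880/240 = 1512.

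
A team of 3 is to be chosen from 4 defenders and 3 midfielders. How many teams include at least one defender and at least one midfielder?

30

With no constraint there are C(7,3) = 35 possible selections.
Subtract selections that omit an entire group: no defenders → C(3,3) = 1; no midfielders → C(4,3) = 4.
Both groups omitted at once is impossible, so 35 − 5 = 30.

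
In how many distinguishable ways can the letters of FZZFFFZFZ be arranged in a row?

FZZFFFZFZ has 9 letters with F appearing 5 times and Z appearing 4 times.
Dividing 9! = 362880 by 5!·4! = 2880 for the repeated letters gives 126.

126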